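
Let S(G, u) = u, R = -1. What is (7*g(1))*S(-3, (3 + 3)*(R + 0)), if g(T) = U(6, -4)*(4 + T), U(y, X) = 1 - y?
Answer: 1050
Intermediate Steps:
g(T) = -20 - 5*T (g(T) = (1 - 1*6)*(4 + T) = (1 - 6)*(4 + T) = -5*(4 + T) = -20 - 5*T)
(7*g(1))*S(-3, (3 + 3)*(R + 0)) = (7*(-20 - 5*1))*((3 + 3)*(-1 + 0)) = (7*(-20 - 5))*(6*(-1)) = (7*(-25))*(-6) = -175*(-6) = 1050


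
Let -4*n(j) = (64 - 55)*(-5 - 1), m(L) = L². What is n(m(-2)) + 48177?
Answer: 96381/2 ≈ 48191.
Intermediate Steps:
n(j) = 27/2 (n(j) = -(64 - 55)*(-5 - 1)/4 = -9*(-6)/4 = -¼*(-54) = 27/2)
n(m(-2)) + 48177 = 27/2 + 48177 = 96381/2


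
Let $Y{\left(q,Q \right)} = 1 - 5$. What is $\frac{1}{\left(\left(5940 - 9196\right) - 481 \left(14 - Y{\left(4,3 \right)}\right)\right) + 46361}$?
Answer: $\frac{1}{34447} \approx 2.903 \cdot 10^{-5}$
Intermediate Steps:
$Y{\left(q,Q \right)} = -4$ ($Y{\left(q,Q \right)} = 1 - 5 = -4$)
$\frac{1}{\left(\left(5940 - 9196\right) - 481 \left(14 - Y{\left(4,3 \right)}\right)\right) + 46361} = \frac{1}{\left(\left(5940 - 9196\right) - 481 \left(14 - -4\right)\right) + 46361} = \frac{1}{\left(-3256 - 481 \left(14 + 4\right)\right) + 46361} = \frac{1}{\left(-3256 - 8658\right) + 46361} = \frac{1}{-11914 + 46361} = \frac{1}{34447}$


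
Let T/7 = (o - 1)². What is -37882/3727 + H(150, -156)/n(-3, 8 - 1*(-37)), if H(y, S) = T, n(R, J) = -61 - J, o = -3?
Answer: -2216458/197531 ≈ -11.221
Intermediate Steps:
T = 112 (T = 7*(-3 - 1)² = 7*(-4)² = 7*16 = 112)
H(y, S) = 112
-37882/3727 + H(150, -156)/n(-3, 8 - 1*(-37)) = -37882/3727 + 112/(-61 - (8 - 1*(-37))) = -37882*1/3727 + 112/(-61 - (8 + 37)) = -37882/3727 + 112/(-61 - 1*45) = -37882/3727 + 112/(-61 - 45) = -37882/3727 + 112/(-106) = -37882/3727 + 112*(-1/106) = -37882/3727 - 56/53 = -2216458/197531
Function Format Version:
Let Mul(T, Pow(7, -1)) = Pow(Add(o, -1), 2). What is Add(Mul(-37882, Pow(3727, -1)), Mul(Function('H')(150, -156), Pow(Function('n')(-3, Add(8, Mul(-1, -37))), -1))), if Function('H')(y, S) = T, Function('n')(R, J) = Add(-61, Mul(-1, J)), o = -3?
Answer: Rational(-2216458, 197531) ≈ -11.221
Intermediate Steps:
T = 112 (T = Mul(7, Pow(Add(-3, -1), 2)) = Mul(7, Pow(-4, 2)) = Mul(7, 16) = 112)
Function('H')(y, S) = 112
Add(Mul(-37882, Pow(3727, -1)), Mul(Function('H')(150, -156), Pow(Function('n')(-3, Add(8, Mul(-1, -37))), -1))) = Add(Mul(-37882, Pow(3727, -1)), Mul(112, Pow(Add(-61, Mul(-1, Add(8, Mul(-1, -37)))), -1))) = Add(Mul(-37882, Rational(1, 3727)), Mul(112, Pow(Add(-61, Mul(-1, Add(8, 37))), -1))) = Add(Rational(-37882, 3727), Mul(112, Pow(Add(-61, Mul(-1, 45)), -1))) = Add(Rational(-37882, 3727), Mul(112, Pow(Add(-61, -45), -1))) = Add(Rational(-37882, 3727), Mul(112, Pow(-106, -1))) = Add(Rational(-37882, 3727), Mul(112, Rational(-1, 106))) = Add(Rational(-37882, 3727), Rational(-56, 53)) = Rational(-2216458, 197531)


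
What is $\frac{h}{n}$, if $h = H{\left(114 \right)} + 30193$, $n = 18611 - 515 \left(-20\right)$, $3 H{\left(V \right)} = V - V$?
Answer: $\frac{30193}{28911} \approx 1.0443$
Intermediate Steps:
$H{\left(V \right)} = 0$ ($H{\left(V \right)} = \frac{V - V}{3} = \frac{1}{3} \cdot 0 = 0$)
$n = 28911$ ($n = 18611 - -10300 = 18611 + 10300 = 28911$)
$h = 30193$ ($h = 0 + 30193 = 30193$)
$\frac{h}{n} = \frac{30193}{28911}$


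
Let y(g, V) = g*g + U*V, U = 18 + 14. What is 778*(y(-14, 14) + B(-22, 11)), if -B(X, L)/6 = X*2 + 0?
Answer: 706424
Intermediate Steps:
U = 32
y(g, V) = g² + 32*V (y(g, V) = g*g + 32*V = g² + 32*V)
B(X, L) = -12*X (B(X, L) = -6*(X*2 + 0) = -6*(2*X + 0) = -12*X)
778*(y(-14, 14) + B(-22, 11)) = 778*(((-14)² + 32*14) - 12*(-22)) = 778*((196 + 448) + 264) = 778*(644 + 264) = 778*908 = 706424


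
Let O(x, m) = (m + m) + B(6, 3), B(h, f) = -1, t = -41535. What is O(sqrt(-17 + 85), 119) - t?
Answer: 41772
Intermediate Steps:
O(x, m) = -1 + 2*m (O(x, m) = (m + m) - 1 = 2*m - 1 = -1 + 2*m)
O(sqrt(-17 + 85), 119) - t = (-1 + 2*119) - 1*(-41535) = (-1 + 238) + 41535 = 237 + 41535 = 41772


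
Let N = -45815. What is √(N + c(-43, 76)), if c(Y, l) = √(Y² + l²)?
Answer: √(-45815 + 5*√305) ≈ 213.84*I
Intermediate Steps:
√(N + c(-43, 76)) = √(-45815 + √((-43)² + 76²)) = √(-45815 + √(1849 + 5776)) = √(-45815 + √7625) = √(-45815 + 5*√305)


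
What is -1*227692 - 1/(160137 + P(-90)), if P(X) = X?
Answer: -36441421525/160047 ≈ -2.2769e+5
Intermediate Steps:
-1*227692 - 1/(160137 + P(-90)) = -1*227692 - 1/(160137 - 90) = -227692 - 1/160047 = -36441421525/160047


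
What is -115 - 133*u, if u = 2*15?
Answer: -4105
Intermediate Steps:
u = 30
-115 - 133*u = -115 - 133*30 = -115 - 3990 = -4105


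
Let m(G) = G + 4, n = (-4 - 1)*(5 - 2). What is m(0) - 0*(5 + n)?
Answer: 4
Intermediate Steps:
n = -15 (n = -5*3 = -15)
m(G) = 4 + G
m(0) - 0*(5 + n) = (4 + 0) - 0*(5 - 15) = 4 - 0*(-10) = 4 - 293*0 = 4 + 0 = 4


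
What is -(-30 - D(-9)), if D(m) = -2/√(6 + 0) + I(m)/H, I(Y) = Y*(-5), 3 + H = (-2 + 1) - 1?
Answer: 21 - √6/3 ≈ 20.184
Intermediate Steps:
H = -5 (H = -3 + ((-2 + 1) - 1) = -3 + (-1 - 1) = -3 - 2 = -5)
I(Y) = -5*Y
D(m) = m - √6/3 (D(m) = -2/√(6 + 0) - 5*m/(-5) = -2*√6/6 - 5*m*(-⅕) = -√6/3 + m = m - √6/3)
-(-30 - D(-9)) = -(-30 - (-9 - √6/3)) = -(-30 + (9 + √6/3)) = -(-21 + √6/3) = 21 - √6/3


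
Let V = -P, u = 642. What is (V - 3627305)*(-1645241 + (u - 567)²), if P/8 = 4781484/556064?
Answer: 103349709320087296/17377 ≈ 5.9475e+12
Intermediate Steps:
P = 1195371/17377 (P = 8*(4781484/556064) = 8*(4781484*(1/556064)) = 8*(1195371/139016) = 1195371/17377 ≈ 68.790)
V = -1195371/17377 (V = -1*1195371/17377 = -1195371/17377 ≈ -68.790)
(V - 3627305)*(-1645241 + (u - 567)²) = (-1195371/17377 - 3627305)*(-1645241 + (642 - 567)²) = -63032874356*(-1645241 + 75²)/17377 = -63032874356*(-1645241 + 5625)/17377 = -63032874356/17377*(-1639616) = 103349709320087296/17377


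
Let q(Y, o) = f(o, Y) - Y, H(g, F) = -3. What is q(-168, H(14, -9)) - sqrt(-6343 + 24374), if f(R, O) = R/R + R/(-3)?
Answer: 170 - sqrt(18031) ≈ 35.720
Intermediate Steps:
f(R, O) = 1 - R/3 (f(R, O) = 1 + R*(-1/3) = 1 - R/3)
q(Y, o) = 1 - Y - o/3 (q(Y, o) = (1 - o/3) - Y = 1 - Y - o/3)
q(-168, H(14, -9)) - sqrt(-6343 + 24374) = (1 - 1*(-168) - 1/3*(-3)) - sqrt(-6343 + 24374) = (1 + 168 + 1) - sqrt(18031) = 170 - sqrt(18031)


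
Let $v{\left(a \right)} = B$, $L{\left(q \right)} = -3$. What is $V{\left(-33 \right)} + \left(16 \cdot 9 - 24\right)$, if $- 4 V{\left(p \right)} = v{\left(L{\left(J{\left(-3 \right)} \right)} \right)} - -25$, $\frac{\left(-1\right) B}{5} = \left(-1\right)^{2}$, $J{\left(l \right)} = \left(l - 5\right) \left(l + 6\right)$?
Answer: $115$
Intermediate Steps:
$J{\left(l \right)} = \left(-5 + l\right) \left(6 + l\right)$
$B = -5$ ($B = - 5 \left(-1\right)^{2} = \left(-5\right) 1 = -5$)
$v{\left(a \right)} = -5$
$V{\left(p \right)} = -5$ ($V{\left(p \right)} = - \frac{-5 - -25}{4} = - \frac{-5 + 25}{4} = \left(- \frac{1}{4}\right) 20 = -5$)
$V{\left(-33 \right)} + \left(16 \cdot 9 - 24\right) = -5 + \left(16 \cdot 9 - 24\right) = -5 + \left(144 - 24\right) = -5 + 120 = 115$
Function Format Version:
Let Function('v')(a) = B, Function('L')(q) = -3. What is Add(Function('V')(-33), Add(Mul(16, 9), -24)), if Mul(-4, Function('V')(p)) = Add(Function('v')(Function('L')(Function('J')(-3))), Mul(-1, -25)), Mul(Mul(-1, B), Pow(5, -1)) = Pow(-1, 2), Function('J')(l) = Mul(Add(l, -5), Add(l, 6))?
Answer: 115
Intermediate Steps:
Function('J')(l) = Mul(Add(-5, l), Add(6, l))
B = -5 (B = Mul(-5, Pow(-1, 2)) = Mul(-5, 1) = -5)
Function('v')(a) = -5
Function('V')(p) = -5 (Function('V')(p) = Mul(Rational(-1, 4), Add(-5, Mul(-1, -25))) = Mul(Rational(-1, 4), Add(-5, 25)) = Mul(Rational(-1, 4), 20) = -5)
Add(Function('V')(-33), Add(Mul(16, 9), -24)) = Add(-5, Add(Mul(16, 9), -24)) = Add(-5, Add(144, -24)) = Add(-5, 120) = 115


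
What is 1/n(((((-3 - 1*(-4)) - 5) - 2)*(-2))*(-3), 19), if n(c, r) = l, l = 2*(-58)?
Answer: -1/116 ≈ -0.0086207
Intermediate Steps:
l = -116
n(c, r) = -116
1/n(((((-3 - 1*(-4)) - 5) - 2)*(-2))*(-3), 19) = 1/(-116) = -1/116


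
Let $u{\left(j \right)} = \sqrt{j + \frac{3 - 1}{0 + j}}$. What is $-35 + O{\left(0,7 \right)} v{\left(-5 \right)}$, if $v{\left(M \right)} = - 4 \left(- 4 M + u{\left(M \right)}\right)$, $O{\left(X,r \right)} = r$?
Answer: $-595 - \frac{84 i \sqrt{15}}{5} \approx -595.0 - 65.066 i$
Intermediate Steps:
$u{\left(j \right)} = \sqrt{j + \frac{2}{j}}$
$v{\left(M \right)} = - 4 \sqrt{M + \frac{2}{M}} + 16 M$ ($v{\left(M \right)} = - 4 \left(- 4 M + \sqrt{M + \frac{2}{M}}\right) = - 4 \left(\sqrt{M + \frac{2}{M}} - 4 M\right) = - 4 \sqrt{M + \frac{2}{M}} + 16 M$)
$-35 + O{\left(0,7 \right)} v{\left(-5 \right)} = -35 + 7 \left(- 4 \sqrt{-5 + \frac{2}{-5}} + 16 \left(-5\right)\right) = -35 + 7 \left(- 4 \sqrt{-5 + 2 \left(- \frac{1}{5}\right)} - 80\right) = -35 + 7 \left(- 4 \sqrt{-5 - \frac{2}{5}} - 80\right) = -35 + 7 \left(- 4 \sqrt{- \frac{27}{5}} - 80\right) = -35 + 7 \left(- 4 \frac{3 i \sqrt{15}}{5} - 80\right) = -35 + 7 \left(- \frac{12 i \sqrt{15}}{5} - 80\right) = -35 + 7 \left(-80 - \frac{12 i \sqrt{15}}{5}\right) = -35 - \left(560 + \frac{84 i \sqrt{15}}{5}\right) = -595 - \frac{84 i \sqrt{15}}{5}$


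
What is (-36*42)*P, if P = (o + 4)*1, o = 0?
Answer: -6048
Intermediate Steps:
P = 4 (P = (0 + 4)*1 = 4*1 = 4)
(-36*42)*P = -36*42*4 = -1512*4 = -6048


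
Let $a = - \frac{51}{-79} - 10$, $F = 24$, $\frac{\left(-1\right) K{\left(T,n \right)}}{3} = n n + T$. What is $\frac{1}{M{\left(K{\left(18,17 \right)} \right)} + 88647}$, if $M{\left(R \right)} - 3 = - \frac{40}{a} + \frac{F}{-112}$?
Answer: $\frac{10346}{917214923} \approx 1.128 \cdot 10^{-5}$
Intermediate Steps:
$K{\left(T,n \right)} = - 3 T - 3 n^{2}$ ($K{\left(T,n \right)} = - 3 \left(n n + T\right) = - 3 \left(n^{2} + T\right) = - 3 \left(T + n^{2}\right) = - 3 T - 3 n^{2}$)
$a = - \frac{739}{79}$ ($a = \left(-51\right) \left(- \frac{1}{79}\right) - 10 = \frac{51}{79} - 10 = - \frac{739}{79} \approx -9.3544$)
$M{\left(R \right)} = \frac{73061}{10346}$ ($M{\left(R \right)} = 3 + \left(- \frac{40}{- \frac{739}{79}} + \frac{24}{-112}\right) = 3 + \left(\left(-40\right) \left(- \frac{79}{739}\right) + 24 \left(- \frac{1}{112}\right)\right) = 3 + \left(\frac{3160}{739} - \frac{3}{14}\right) = 3 + \frac{42023}{10346} = \frac{73061}{10346}$)
$\frac{1}{M{\left(K{\left(18,17 \right)} \right)} + 88647} = \frac{1}{\frac{73061}{10346} + 88647} = \frac{1}{\frac{917214923}{10346}} = \frac{10346}{917214923}$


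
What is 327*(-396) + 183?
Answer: -129309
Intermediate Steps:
327*(-396) + 183 = -129492 + 183 = -129309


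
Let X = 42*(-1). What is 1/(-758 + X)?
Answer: -1/800 ≈ -0.0012500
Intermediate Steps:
X = -42
1/(-758 + X) = 1/(-758 - 42) = 1/(-800) = -1/800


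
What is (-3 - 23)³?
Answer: -17576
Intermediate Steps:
(-3 - 23)³ = (-26)³ = -17576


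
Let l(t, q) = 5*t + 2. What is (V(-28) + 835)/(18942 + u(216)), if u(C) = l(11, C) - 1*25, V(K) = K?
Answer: 807/18974 ≈ 0.042532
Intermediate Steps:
l(t, q) = 2 + 5*t
u(C) = 32 (u(C) = (2 + 5*11) - 1*25 = (2 + 55) - 25 = 57 - 25 = 32)
(V(-28) + 835)/(18942 + u(216)) = (-28 + 835)/(18942 + 32) = 807/18974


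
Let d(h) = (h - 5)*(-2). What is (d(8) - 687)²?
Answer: 480249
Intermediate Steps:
d(h) = 10 - 2*h (d(h) = (-5 + h)*(-2) = 10 - 2*h)
(d(8) - 687)² = ((10 - 2*8) - 687)² = ((10 - 16) - 687)² = (-6 - 687)² = (-693)² = 480249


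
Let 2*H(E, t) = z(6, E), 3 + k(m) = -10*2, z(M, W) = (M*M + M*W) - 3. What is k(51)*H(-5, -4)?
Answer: -69/2 ≈ -34.500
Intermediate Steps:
z(M, W) = -3 + M² + M*W (z(M, W) = (M² + M*W) - 3 = -3 + M² + M*W)
k(m) = -23 (k(m) = -3 - 10*2 = -3 - 20 = -23)
H(E, t) = 33/2 + 3*E (H(E, t) = (-3 + 6² + 6*E)/2 = (-3 + 36 + 6*E)/2 = (33 + 6*E)/2 = 33/2 + 3*E)
k(51)*H(-5, -4) = -23*(33/2 + 3*(-5)) = -23*(33/2 - 15) = -23*3/2 = -69/2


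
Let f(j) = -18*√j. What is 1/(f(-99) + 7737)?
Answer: 2579/19964415 + 6*I*√11/6654805 ≈ 0.00012918 + 2.9903e-6*I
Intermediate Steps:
1/(f(-99) + 7737) = 1/(-54*I*√11 + 7737) = 1/(7737 - 54*I*√11)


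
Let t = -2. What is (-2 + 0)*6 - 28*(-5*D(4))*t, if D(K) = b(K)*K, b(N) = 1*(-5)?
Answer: 5588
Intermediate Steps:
b(N) = -5
D(K) = -5*K
(-2 + 0)*6 - 28*(-5*D(4))*t = (-2 + 0)*6 - 28*(-(-25)*4)*(-2) = -2*6 - 28*(-5*(-20))*(-2) = -12 - 2800*(-2) = -12 - 28*(-200) = -12 + 5600 = 5588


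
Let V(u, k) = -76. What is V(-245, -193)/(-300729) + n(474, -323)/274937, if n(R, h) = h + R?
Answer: 392339/489239817 ≈ 0.00080194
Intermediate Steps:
n(R, h) = R + h
V(-245, -193)/(-300729) + n(474, -323)/274937 = -76/(-300729) + (474 - 323)/274937 = -76*(-1/300729) + 151*(1/274937) = 76/300729 + 151/274937 = 392339/489239817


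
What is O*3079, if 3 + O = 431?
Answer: 1317812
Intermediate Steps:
O = 428 (O = -3 + 431 = 428)
O*3079 = 428*3079 = 1317812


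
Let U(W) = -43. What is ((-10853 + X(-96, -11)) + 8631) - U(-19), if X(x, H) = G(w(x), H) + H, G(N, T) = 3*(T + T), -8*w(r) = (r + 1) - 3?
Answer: -2256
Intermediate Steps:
w(r) = ¼ - r/8 (w(r) = -((r + 1) - 3)/8 = -((1 + r) - 3)/8 = -(-2 + r)/8 = ¼ - r/8)
G(N, T) = 6*T (G(N, T) = 3*(2*T) = 6*T)
X(x, H) = 7*H (X(x, H) = 6*H + H = 7*H)
((-10853 + X(-96, -11)) + 8631) - U(-19) = ((-10853 + 7*(-11)) + 8631) - 1*(-43) = ((-10853 - 77) + 8631) + 43 = (-10930 + 8631) + 43 = -2299 + 43 = -2256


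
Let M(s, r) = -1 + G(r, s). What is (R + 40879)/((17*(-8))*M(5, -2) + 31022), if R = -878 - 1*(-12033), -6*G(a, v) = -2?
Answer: 78051/46669 ≈ 1.6724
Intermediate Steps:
G(a, v) = ⅓ (G(a, v) = -⅙*(-2) = ⅓)
M(s, r) = -⅔ (M(s, r) = -1 + ⅓ = -⅔)
R = 11155 (R = -878 + 12033 = 11155)
(R + 40879)/((17*(-8))*M(5, -2) + 31022) = (11155 + 40879)/((17*(-8))*(-⅔) + 31022) = 52034/(-136*(-⅔) + 31022) = 52034/(272/3 + 31022) = 52034/(93338/3) = 52034*(3/93338) = 78051/46669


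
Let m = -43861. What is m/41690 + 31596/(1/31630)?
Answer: 41664213857339/41690 ≈ 9.9938e+8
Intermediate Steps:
m/41690 + 31596/(1/31630) = -43861/41690 + 31596/(1/31630) = -43861*1/41690 + 31596/(1/31630) = -43861/41690 + 31596*31630 = -43861/41690 + 999381480 = 41664213857339/41690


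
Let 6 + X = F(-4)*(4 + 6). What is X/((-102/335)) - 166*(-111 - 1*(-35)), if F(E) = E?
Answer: 651121/51 ≈ 12767.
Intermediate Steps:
X = -46 (X = -6 - 4*(4 + 6) = -6 - 4*10 = -6 - 40 = -46)
X/((-102/335)) - 166*(-111 - 1*(-35)) = -46/((-102/335)) - 166*(-111 - 1*(-35)) = -46/((-102*1/335)) - 166*(-111 + 35) = -46/(-102/335) - 166*(-76) = -46*(-335/102) + 12616 = 7705/51 + 12616 = 651121/51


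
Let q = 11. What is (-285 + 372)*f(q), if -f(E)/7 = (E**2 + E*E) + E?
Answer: -154077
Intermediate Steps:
f(E) = -14*E**2 - 7*E (f(E) = -7*((E**2 + E*E) + E) = -7*((E**2 + E**2) + E) = -7*(2*E**2 + E) = -7*(E + 2*E**2) = -14*E**2 - 7*E)
(-285 + 372)*f(q) = (-285 + 372)*(-7*11*(1 + 2*11)) = 87*(-7*11*(1 + 22)) = 87*(-7*11*23) = 87*(-1771) = -154077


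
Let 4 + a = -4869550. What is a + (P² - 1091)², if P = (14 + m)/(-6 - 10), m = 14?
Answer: -943602175/256 ≈ -3.6859e+6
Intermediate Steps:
a = -4869554 (a = -4 - 4869550 = -4869554)
P = -7/4 (P = (14 + 14)/(-6 - 10) = 28/(-16) = 28*(-1/16) = -7/4 ≈ -1.7500)
a + (P² - 1091)² = -4869554 + ((-7/4)² - 1091)² = -4869554 + (49/16 - 1091)² = -4869554 + (-17407/16)² = -4869554 + 303003649/256 = -943602175/256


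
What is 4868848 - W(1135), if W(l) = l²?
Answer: 3580623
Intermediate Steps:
4868848 - W(1135) = 4868848 - 1*1135² = 4868848 - 1*1288225 = 4868848 - 1288225 = 3580623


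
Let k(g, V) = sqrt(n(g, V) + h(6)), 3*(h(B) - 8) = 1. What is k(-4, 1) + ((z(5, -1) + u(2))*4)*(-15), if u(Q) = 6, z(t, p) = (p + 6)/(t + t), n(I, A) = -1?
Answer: -390 + sqrt(66)/3 ≈ -387.29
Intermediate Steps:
h(B) = 25/3 (h(B) = 8 + (1/3)*1 = 8 + 1/3 = 25/3)
z(t, p) = (6 + p)/(2*t) (z(t, p) = (6 + p)/((2*t)) = (6 + p)*(1/(2*t)) = (6 + p)/(2*t))
k(g, V) = sqrt(66)/3 (k(g, V) = sqrt(-1 + 25/3) = sqrt(22/3) = sqrt(66)/3)
k(-4, 1) + ((z(5, -1) + u(2))*4)*(-15) = sqrt(66)/3 + (((1/2)*(6 - 1)/5 + 6)*4)*(-15) = sqrt(66)/3 + (((1/2)*(1/5)*5 + 6)*4)*(-15) = sqrt(66)/3 + ((1/2 + 6)*4)*(-15) = sqrt(66)/3 + ((13/2)*4)*(-15) = sqrt(66)/3 + 26*(-15) = sqrt(66)/3 - 390 = -390 + sqrt(66)/3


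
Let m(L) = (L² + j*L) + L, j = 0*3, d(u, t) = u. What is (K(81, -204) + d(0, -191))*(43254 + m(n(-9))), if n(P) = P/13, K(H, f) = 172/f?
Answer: -104775090/2873 ≈ -36469.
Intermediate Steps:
j = 0
n(P) = P/13 (n(P) = P*(1/13) = P/13)
m(L) = L + L² (m(L) = (L² + 0*L) + L = (L² + 0) + L = L² + L = L + L²)
(K(81, -204) + d(0, -191))*(43254 + m(n(-9))) = (172/(-204) + 0)*(43254 + ((1/13)*(-9))*(1 + (1/13)*(-9))) = (172*(-1/204) + 0)*(43254 - 9*(1 - 9/13)/13) = (-43/51 + 0)*(43254 - 9/13*4/13) = -43*(43254 - 36/169)/51 = -43/51*7309890/169 = -104775090/2873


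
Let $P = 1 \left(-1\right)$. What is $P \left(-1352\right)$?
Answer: $1352$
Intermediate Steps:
$P = -1$
$P \left(-1352\right) = \left(-1\right) \left(-1352\right) = 1352$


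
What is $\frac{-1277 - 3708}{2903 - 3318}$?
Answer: $\frac{997}{83} \approx 12.012$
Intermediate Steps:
$\frac{-1277 - 3708}{2903 - 3318} = - \frac{4985}{-415} = \left(-4985\right) \left(- \frac{1}{415}\right) = \frac{997}{83}$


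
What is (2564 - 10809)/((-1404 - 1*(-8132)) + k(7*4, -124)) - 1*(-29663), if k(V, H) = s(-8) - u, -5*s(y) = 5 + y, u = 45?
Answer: 991236909/33418 ≈ 29662.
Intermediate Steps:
s(y) = -1 - y/5 (s(y) = -(5 + y)/5 = -1 - y/5)
k(V, H) = -222/5 (k(V, H) = (-1 - 1/5*(-8)) - 1*45 = (-1 + 8/5) - 45 = 3/5 - 45 = -222/5)
(2564 - 10809)/((-1404 - 1*(-8132)) + k(7*4, -124)) - 1*(-29663) = (2564 - 10809)/((-1404 - 1*(-8132)) - 222/5) - 1*(-29663) = -8245/((-1404 + 8132) - 222/5) + 29663 = -8245/(6728 - 222/5) + 29663 = -8245/33418/5 + 29663 = -8245*5/33418 + 29663 = -41225/33418 + 29663 = 991236909/33418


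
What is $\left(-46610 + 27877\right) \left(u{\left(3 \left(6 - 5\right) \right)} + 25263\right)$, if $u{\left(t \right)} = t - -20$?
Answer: $-473682638$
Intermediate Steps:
$u{\left(t \right)} = 20 + t$ ($u{\left(t \right)} = t + 20 = 20 + t$)
$\left(-46610 + 27877\right) \left(u{\left(3 \left(6 - 5\right) \right)} + 25263\right) = \left(-46610 + 27877\right) \left(\left(20 + 3 \left(6 - 5\right)\right) + 25263\right) = - 18733 \left(\left(20 + 3 \cdot 1\right) + 25263\right) = - 18733 \left(\left(20 + 3\right) + 25263\right) = - 18733 \left(23 + 25263\right) = \left(-18733\right) 25286 = -473682638$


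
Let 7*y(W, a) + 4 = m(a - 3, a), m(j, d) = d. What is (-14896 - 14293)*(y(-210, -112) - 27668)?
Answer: 5656594688/7 ≈ 8.0808e+8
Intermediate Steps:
y(W, a) = -4/7 + a/7
(-14896 - 14293)*(y(-210, -112) - 27668) = (-14896 - 14293)*((-4/7 + (⅐)*(-112)) - 27668) = -29189*((-4/7 - 16) - 27668) = -29189*(-116/7 - 27668) = -29189*(-193792/7) = 5656594688/7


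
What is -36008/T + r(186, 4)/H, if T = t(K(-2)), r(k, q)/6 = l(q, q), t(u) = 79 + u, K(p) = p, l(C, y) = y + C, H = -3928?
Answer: -2525770/5401 ≈ -467.65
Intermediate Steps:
l(C, y) = C + y
r(k, q) = 12*q (r(k, q) = 6*(q + q) = 6*(2*q) = 12*q)
T = 77 (T = 79 - 2 = 77)
-36008/T + r(186, 4)/H = -36008/77 + (12*4)/(-3928) = -36008*1/77 + 48*(-1/3928) = -5144/11 - 6/491 = -2525770/5401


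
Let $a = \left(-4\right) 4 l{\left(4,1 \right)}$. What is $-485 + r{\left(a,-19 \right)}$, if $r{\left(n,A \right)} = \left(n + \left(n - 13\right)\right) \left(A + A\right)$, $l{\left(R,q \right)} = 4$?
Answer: $4873$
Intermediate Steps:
$a = -64$ ($a = \left(-4\right) 4 \cdot 4 = \left(-16\right) 4 = -64$)
$r{\left(n,A \right)} = 2 A \left(-13 + 2 n\right)$ ($r{\left(n,A \right)} = \left(n + \left(-13 + n\right)\right) 2 A = \left(-13 + 2 n\right) 2 A = 2 A \left(-13 + 2 n\right)$)
$-485 + r{\left(a,-19 \right)} = -485 + 2 \left(-19\right) \left(-13 + 2 \left(-64\right)\right) = -485 + 2 \left(-19\right) \left(-13 - 128\right) = -485 + 2 \left(-19\right) \left(-141\right) = -485 + 5358 = 4873$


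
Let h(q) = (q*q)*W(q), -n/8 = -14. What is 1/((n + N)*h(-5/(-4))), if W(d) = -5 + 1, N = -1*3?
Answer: -4/2725 ≈ -0.0014679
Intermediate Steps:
N = -3
n = 112 (n = -8*(-14) = 112)
W(d) = -4
h(q) = -4*q**2 (h(q) = (q*q)*(-4) = q**2*(-4) = -4*q**2)
1/((n + N)*h(-5/(-4))) = 1/((112 - 3)*(-4*(-5/(-4))**2)) = 1/(109*(-4*(-5*(-1/4))**2)) = 1/(109*(-4*(5/4)**2)) = 1/(109*(-4*25/16)) = 1/(109*(-25/4)) = 1/(-2725/4) = -4/2725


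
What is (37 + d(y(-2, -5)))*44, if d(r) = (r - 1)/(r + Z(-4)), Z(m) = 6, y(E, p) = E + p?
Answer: 1980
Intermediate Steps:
d(r) = (-1 + r)/(6 + r) (d(r) = (r - 1)/(r + 6) = (-1 + r)/(6 + r))
(37 + d(y(-2, -5)))*44 = (37 + (-1 + (-2 - 5))/(6 + (-2 - 5)))*44 = (37 + (-1 - 7)/(6 - 7))*44 = (37 - 8/(-1))*44 = (37 - 1*(-8))*44 = (37 + 8)*44 = 45*44 = 1980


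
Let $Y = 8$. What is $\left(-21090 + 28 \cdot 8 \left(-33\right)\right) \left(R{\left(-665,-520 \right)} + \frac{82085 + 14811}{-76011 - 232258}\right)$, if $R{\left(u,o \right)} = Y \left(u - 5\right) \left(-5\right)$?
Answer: $- \frac{235304393442528}{308269} \approx -7.6331 \cdot 10^{8}$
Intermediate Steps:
$R{\left(u,o \right)} = 200 - 40 u$ ($R{\left(u,o \right)} = 8 \left(u - 5\right) \left(-5\right) = 8 \left(-5 + u\right) \left(-5\right) = \left(-40 + 8 u\right) \left(-5\right) = 200 - 40 u$)
$\left(-21090 + 28 \cdot 8 \left(-33\right)\right) \left(R{\left(-665,-520 \right)} + \frac{82085 + 14811}{-76011 - 232258}\right) = \left(-21090 + 28 \cdot 8 \left(-33\right)\right) \left(\left(200 - -26600\right) + \frac{82085 + 14811}{-76011 - 232258}\right) = \left(-21090 + 224 \left(-33\right)\right) \left(\left(200 + 26600\right) + \frac{96896}{-308269}\right) = \left(-21090 - 7392\right) \left(26800 + 96896 \left(- \frac{1}{308269}\right)\right) = - 28482 \left(26800 - \frac{96896}{308269}\right) = \left(-28482\right) \frac{8261512304}{308269} = - \frac{235304393442528}{308269}$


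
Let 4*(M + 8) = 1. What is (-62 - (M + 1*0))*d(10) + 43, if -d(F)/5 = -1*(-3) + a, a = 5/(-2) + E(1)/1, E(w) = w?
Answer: 3599/8 ≈ 449.88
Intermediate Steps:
M = -31/4 (M = -8 + (¼)*1 = -8 + ¼ = -31/4 ≈ -7.7500)
a = -3/2 (a = 5/(-2) + 1/1 = 5*(-½) + 1*1 = -5/2 + 1 = -3/2 ≈ -1.5000)
d(F) = -15/2 (d(F) = -5*(-1*(-3) - 3/2) = -5*(3 - 3/2) = -5*3/2 = -15/2)
(-62 - (M + 1*0))*d(10) + 43 = (-62 - (-31/4 + 1*0))*(-15/2) + 43 = (-62 - (-31/4 + 0))*(-15/2) + 43 = (-62 - 1*(-31/4))*(-15/2) + 43 = (-62 + 31/4)*(-15/2) + 43 = -217/4*(-15/2) + 43 = 3255/8 + 43 = 3599/8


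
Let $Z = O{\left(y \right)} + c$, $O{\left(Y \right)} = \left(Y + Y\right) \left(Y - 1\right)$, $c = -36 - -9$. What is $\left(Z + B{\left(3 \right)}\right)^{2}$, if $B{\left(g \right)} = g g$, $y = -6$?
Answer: $4356$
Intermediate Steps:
$c = -27$ ($c = -36 + 9 = -27$)
$O{\left(Y \right)} = 2 Y \left(-1 + Y\right)$
$Z = 57$ ($Z = 2 \left(-6\right) \left(-1 - 6\right) - 27 = 2 \left(-6\right) \left(-7\right) - 27 = 84 - 27 = 57$)
$B{\left(g \right)} = g^{2}$
$\left(Z + B{\left(3 \right)}\right)^{2} = \left(57 + 3^{2}\right)^{2} = \left(57 + 9\right)^{2} = 66^{2} = 4356$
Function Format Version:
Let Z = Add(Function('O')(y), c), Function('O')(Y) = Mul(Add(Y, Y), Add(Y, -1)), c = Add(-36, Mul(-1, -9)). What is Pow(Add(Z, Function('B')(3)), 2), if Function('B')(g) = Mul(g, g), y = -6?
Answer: 4356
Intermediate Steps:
c = -27 (c = Add(-36, 9) = -27)
Function('O')(Y) = Mul(2, Y, Add(-1, Y)) (Function('O')(Y) = Mul(Mul(2, Y), Add(-1, Y)) = Mul(2, Y, Add(-1, Y)))
Z = 57 (Z = Add(Mul(2, -6, Add(-1, -6)), -27) = Add(Mul(2, -6, -7), -27) = Add(84, -27) = 57)
Function('B')(g) = Pow(g, 2)
Pow(Add(Z, Function('B')(3)), 2) = Pow(Add(57, Pow(3, 2)), 2) = Pow(Add(57, 9), 2) = Pow(66, 2) = 4356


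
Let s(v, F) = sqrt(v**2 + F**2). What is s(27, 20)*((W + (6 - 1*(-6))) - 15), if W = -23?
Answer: -26*sqrt(1129) ≈ -873.62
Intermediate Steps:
s(v, F) = sqrt(F**2 + v**2)
s(27, 20)*((W + (6 - 1*(-6))) - 15) = sqrt(20**2 + 27**2)*((-23 + (6 - 1*(-6))) - 15) = sqrt(400 + 729)*((-23 + (6 + 6)) - 15) = sqrt(1129)*((-23 + 12) - 15) = sqrt(1129)*(-11 - 15) = sqrt(1129)*(-26) = -26*sqrt(1129)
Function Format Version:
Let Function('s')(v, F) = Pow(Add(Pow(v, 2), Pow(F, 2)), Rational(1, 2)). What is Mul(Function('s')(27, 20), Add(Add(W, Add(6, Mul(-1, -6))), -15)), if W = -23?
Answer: Mul(-26, Pow(1129, Rational(1, 2))) ≈ -873.62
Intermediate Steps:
Function('s')(v, F) = Pow(Add(Pow(F, 2), Pow(v, 2)), Rational(1, 2))
Mul(Function('s')(27, 20), Add(Add(W, Add(6, Mul(-1, -6))), -15)) = Mul(Pow(Add(Pow(20, 2), Pow(27, 2)), Rational(1, 2)), Add(Add(-23, Add(6, Mul(-1, -6))), -15)) = Mul(Pow(Add(400, 729), Rational(1, 2)), Add(Add(-23, Add(6, 6)), -15)) = Mul(Pow(1129, Rational(1, 2)), Add(Add(-23, 12), -15)) = Mul(Pow(1129, Rational(1, 2)), Add(-11, -15)) = Mul(Pow(1129, Rational(1, 2)), -26) = Mul(-26, Pow(1129, Rational(1, 2)))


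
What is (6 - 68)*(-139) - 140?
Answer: 8478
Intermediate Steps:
(6 - 68)*(-139) - 140 = -62*(-139) - 140 = 8618 - 140 = 8478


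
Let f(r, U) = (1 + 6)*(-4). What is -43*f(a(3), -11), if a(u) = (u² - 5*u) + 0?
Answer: 1204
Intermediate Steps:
a(u) = u² - 5*u
f(r, U) = -28 (f(r, U) = 7*(-4) = -28)
-43*f(a(3), -11) = -43*(-28) = 1204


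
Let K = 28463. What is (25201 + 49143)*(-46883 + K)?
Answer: -1369416480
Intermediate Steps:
(25201 + 49143)*(-46883 + K) = (25201 + 49143)*(-46883 + 28463) = 74344*(-18420) = -1369416480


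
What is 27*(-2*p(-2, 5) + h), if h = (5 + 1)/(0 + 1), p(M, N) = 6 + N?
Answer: -432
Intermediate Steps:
h = 6 (h = 6/1 = 6*1 = 6)
27*(-2*p(-2, 5) + h) = 27*(-2*(6 + 5) + 6) = 27*(-2*11 + 6) = 27*(-22 + 6) = 27*(-16) = -432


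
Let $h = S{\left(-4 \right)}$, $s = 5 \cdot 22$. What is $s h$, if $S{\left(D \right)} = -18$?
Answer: $-1980$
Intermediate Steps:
$s = 110$
$h = -18$
$s h = 110 \left(-18\right) = -1980$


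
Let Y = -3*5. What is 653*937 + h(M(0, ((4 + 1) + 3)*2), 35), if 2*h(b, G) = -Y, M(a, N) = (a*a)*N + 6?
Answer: 1223737/2 ≈ 6.1187e+5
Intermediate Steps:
Y = -15
M(a, N) = 6 + N*a² (M(a, N) = a²*N + 6 = N*a² + 6 = 6 + N*a²)
h(b, G) = 15/2 (h(b, G) = (-1*(-15))/2 = (½)*15 = 15/2)
653*937 + h(M(0, ((4 + 1) + 3)*2), 35) = 653*937 + 15/2 = 611861 + 15/2 = 1223737/2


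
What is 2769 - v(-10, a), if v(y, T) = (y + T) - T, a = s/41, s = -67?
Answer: 2779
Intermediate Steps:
a = -67/41 ≈ -1.6341
v(y, T) = y (v(y, T) = (T + y) - T = y)
2769 - v(-10, a) = 2769 - 1*(-10) = 2769 + 10 = 2779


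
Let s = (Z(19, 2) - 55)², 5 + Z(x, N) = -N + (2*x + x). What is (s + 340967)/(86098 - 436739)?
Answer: -340992/350641 ≈ -0.97248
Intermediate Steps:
Z(x, N) = -5 - N + 3*x (Z(x, N) = -5 + (-N + (2*x + x)) = -5 + (-N + 3*x) = -5 - N + 3*x)
s = 25 (s = ((-5 - 1*2 + 3*19) - 55)² = ((-5 - 2 + 57) - 55)² = (50 - 55)² = (-5)² = 25)
(s + 340967)/(86098 - 436739) = (25 + 340967)/(86098 - 436739) = 340992/(-350641) = 340992*(-1/350641) = -340992/350641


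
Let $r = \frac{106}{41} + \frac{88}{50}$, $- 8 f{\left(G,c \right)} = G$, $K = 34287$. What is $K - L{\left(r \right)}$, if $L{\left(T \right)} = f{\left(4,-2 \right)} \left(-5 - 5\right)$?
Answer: $34282$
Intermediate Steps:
$f{\left(G,c \right)} = - \frac{G}{8}$
$r = \frac{4454}{1025}$ ($r = 106 \cdot \frac{1}{41} + 88 \cdot \frac{1}{50} = \frac{106}{41} + \frac{44}{25} = \frac{4454}{1025} \approx 4.3454$)
$L{\left(T \right)} = 5$ ($L{\left(T \right)} = \left(- \frac{1}{8}\right) 4 \left(-5 - 5\right) = \left(- \frac{1}{2}\right) \left(-10\right) = 5$)
$K - L{\left(r \right)} = 34287 - 5 = 34282$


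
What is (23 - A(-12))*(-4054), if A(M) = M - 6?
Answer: -166214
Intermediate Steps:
A(M) = -6 + M
(23 - A(-12))*(-4054) = (23 - (-6 - 12))*(-4054) = (23 - 1*(-18))*(-4054) = (23 + 18)*(-4054) = 41*(-4054) = -166214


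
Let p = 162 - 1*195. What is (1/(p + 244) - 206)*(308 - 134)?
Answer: -7562910/211 ≈ -35843.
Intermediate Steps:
p = -33 (p = 162 - 195 = -33)
(1/(p + 244) - 206)*(308 - 134) = (1/(-33 + 244) - 206)*(308 - 134) = (1/211 - 206)*174 = -43465/211*174 = -7562910/211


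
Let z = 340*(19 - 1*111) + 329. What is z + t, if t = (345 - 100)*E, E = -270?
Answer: -97101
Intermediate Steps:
t = -66150 (t = (345 - 100)*(-270) = 245*(-270) = -66150)
z = -30951 (z = 340*(19 - 111) + 329 = 340*(-92) + 329 = -31280 + 329 = -30951)
z + t = -30951 - 66150 = -97101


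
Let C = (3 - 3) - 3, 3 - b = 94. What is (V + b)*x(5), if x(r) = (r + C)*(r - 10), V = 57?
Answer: 340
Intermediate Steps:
b = -91 (b = 3 - 1*94 = 3 - 94 = -91)
C = -3 (C = 0 - 3 = -3)
x(r) = (-10 + r)*(-3 + r) (x(r) = (r - 3)*(r - 10) = (-3 + r)*(-10 + r) = (-10 + r)*(-3 + r))
(V + b)*x(5) = (57 - 91)*(30 + 5² - 13*5) = -34*(30 + 25 - 65) = -34*(-10) = 340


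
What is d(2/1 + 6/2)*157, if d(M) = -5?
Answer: -785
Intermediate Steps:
d(2/1 + 6/2)*157 = -5*157 = -785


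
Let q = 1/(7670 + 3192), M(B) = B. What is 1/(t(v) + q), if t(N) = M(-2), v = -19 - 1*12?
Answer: -10862/21723 ≈ -0.50002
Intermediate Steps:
v = -31 (v = -19 - 12 = -31)
t(N) = -2
q = 1/10862 ≈ 9.2064e-5
1/(t(v) + q) = 1/(-2 + 1/10862) = 1/(-21723/10862) = -10862/21723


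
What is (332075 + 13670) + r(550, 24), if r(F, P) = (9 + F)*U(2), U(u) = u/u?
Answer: 346304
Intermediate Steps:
U(u) = 1
r(F, P) = 9 + F (r(F, P) = (9 + F)*1 = 9 + F)
(332075 + 13670) + r(550, 24) = (332075 + 13670) + (9 + 550) = 345745 + 559 = 346304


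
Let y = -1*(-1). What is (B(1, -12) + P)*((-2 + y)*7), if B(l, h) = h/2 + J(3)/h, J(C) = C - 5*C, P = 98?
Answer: -651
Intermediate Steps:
J(C) = -4*C
B(l, h) = h/2 - 12/h (B(l, h) = h/2 + (-4*3)/h = h*(½) - 12/h = h/2 - 12/h)
y = 1
(B(1, -12) + P)*((-2 + y)*7) = (((½)*(-12) - 12/(-12)) + 98)*((-2 + 1)*7) = ((-6 - 12*(-1/12)) + 98)*(-1*7) = ((-6 + 1) + 98)*(-7) = (-5 + 98)*(-7) = 93*(-7) = -651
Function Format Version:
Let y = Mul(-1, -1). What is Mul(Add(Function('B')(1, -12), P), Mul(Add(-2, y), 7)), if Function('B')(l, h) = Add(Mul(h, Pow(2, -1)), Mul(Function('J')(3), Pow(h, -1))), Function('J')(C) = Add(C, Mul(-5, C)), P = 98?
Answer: -651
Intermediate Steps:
Function('J')(C) = Mul(-4, C)
Function('B')(l, h) = Add(Mul(Rational(1, 2), h), Mul(-12, Pow(h, -1))) (Function('B')(l, h) = Add(Mul(h, Pow(2, -1)), Mul(Mul(-4, 3), Pow(h, -1))) = Add(Mul(h, Rational(1, 2)), Mul(-12, Pow(h, -1))) = Add(Mul(Rational(1, 2), h), Mul(-12, Pow(h, -1))))
y = 1
Mul(Add(Function('B')(1, -12), P), Mul(Add(-2, y), 7)) = Mul(Add(Add(Mul(Rational(1, 2), -12), Mul(-12, Pow(-12, -1))), 98), Mul(Add(-2, 1), 7)) = Mul(Add(Add(-6, Mul(-12, Rational(-1, 12))), 98), Mul(-1, 7)) = Mul(Add(Add(-6, 1), 98), -7) = Mul(Add(-5, 98), -7) = Mul(93, -7) = -651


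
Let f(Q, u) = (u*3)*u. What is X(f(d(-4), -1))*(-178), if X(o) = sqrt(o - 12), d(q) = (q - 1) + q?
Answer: -534*I ≈ -534.0*I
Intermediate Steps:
d(q) = -1 + 2*q (d(q) = (-1 + q) + q = -1 + 2*q)
f(Q, u) = 3*u**2 (f(Q, u) = (3*u)*u = 3*u**2)
X(o) = sqrt(-12 + o)
X(f(d(-4), -1))*(-178) = sqrt(-12 + 3*(-1)**2)*(-178) = sqrt(-12 + 3*1)*(-178) = sqrt(-12 + 3)*(-178) = sqrt(-9)*(-178) = (3*I)*(-178) = -534*I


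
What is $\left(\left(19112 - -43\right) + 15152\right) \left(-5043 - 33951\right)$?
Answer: $-1337767158$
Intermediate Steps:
$\left(\left(19112 - -43\right) + 15152\right) \left(-5043 - 33951\right) = \left(\left(19112 + 43\right) + 15152\right) \left(-38994\right) = \left(19155 + 15152\right) \left(-38994\right) = 34307 \left(-38994\right) = -1337767158$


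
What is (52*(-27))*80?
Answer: -112320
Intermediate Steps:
(52*(-27))*80 = -1404*80 = -112320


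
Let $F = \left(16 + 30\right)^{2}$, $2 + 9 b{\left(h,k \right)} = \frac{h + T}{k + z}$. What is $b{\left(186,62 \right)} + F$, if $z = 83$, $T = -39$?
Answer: $\frac{2761237}{1305} \approx 2115.9$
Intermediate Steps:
$b{\left(h,k \right)} = - \frac{2}{9} + \frac{-39 + h}{9 \left(83 + k\right)}$ ($b{\left(h,k \right)} = - \frac{2}{9} + \frac{\left(h - 39\right) \frac{1}{k + 83}}{9} = - \frac{2}{9} + \frac{\left(-39 + h\right) \frac{1}{83 + k}}{9} = - \frac{2}{9} + \frac{\frac{1}{83 + k} \left(-39 + h\right)}{9} = - \frac{2}{9} + \frac{-39 + h}{9 \left(83 + k\right)}$)
$F = 2116$ ($F = 46^{2} = 2116$)
$b{\left(186,62 \right)} + F = \frac{-205 + 186 - 124}{9 \left(83 + 62\right)} + 2116 = \frac{-205 + 186 - 124}{9 \cdot 145} + 2116 = \frac{1}{9} \cdot \frac{1}{145} \left(-143\right) + 2116 = - \frac{143}{1305} + 2116 = \frac{2761237}{1305}$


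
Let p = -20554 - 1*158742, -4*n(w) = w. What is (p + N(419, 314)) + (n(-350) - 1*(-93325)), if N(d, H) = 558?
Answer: -170651/2 ≈ -85326.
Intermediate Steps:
n(w) = -w/4
p = -179296 (p = -20554 - 158742 = -179296)
(p + N(419, 314)) + (n(-350) - 1*(-93325)) = (-179296 + 558) + (-¼*(-350) - 1*(-93325)) = -178738 + (175/2 + 93325) = -178738 + 186825/2 = -170651/2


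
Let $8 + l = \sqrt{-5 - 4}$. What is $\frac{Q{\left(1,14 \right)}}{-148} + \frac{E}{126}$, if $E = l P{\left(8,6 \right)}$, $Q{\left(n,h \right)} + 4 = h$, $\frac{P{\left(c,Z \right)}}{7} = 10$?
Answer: $- \frac{3005}{666} + \frac{5 i}{3} \approx -4.512 + 1.6667 i$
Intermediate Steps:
$P{\left(c,Z \right)} = 70$ ($P{\left(c,Z \right)} = 7 \cdot 10 = 70$)
$l = -8 + 3 i$ ($l = -8 + \sqrt{-5 - 4} = -8 + \sqrt{-9} = -8 + 3 i \approx -8.0 + 3.0 i$)
$Q{\left(n,h \right)} = -4 + h$
$E = -560 + 210 i$ ($E = \left(-8 + 3 i\right) 70 = -560 + 210 i \approx -560.0 + 210.0 i$)
$\frac{Q{\left(1,14 \right)}}{-148} + \frac{E}{126} = \frac{-4 + 14}{-148} + \frac{-560 + 210 i}{126} = 10 \left(- \frac{1}{148}\right) + \left(-560 + 210 i\right) \frac{1}{126} = - \frac{5}{74} - \left(\frac{40}{9} - \frac{5 i}{3}\right) = - \frac{3005}{666} + \frac{5 i}{3}$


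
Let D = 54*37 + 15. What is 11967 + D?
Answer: 13980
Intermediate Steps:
D = 2013 (D = 1998 + 15 = 2013)
11967 + D = 11967 + 2013 = 13980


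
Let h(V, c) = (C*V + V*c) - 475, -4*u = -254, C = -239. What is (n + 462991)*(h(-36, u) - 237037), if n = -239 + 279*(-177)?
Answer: -95568432586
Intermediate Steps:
u = 127/2 (u = -1/4*(-254) = 127/2 ≈ 63.500)
h(V, c) = -475 - 239*V + V*c (h(V, c) = (-239*V + V*c) - 475 = -475 - 239*V + V*c)
n = -49622 (n = -239 - 49383 = -49622)
(n + 462991)*(h(-36, u) - 237037) = (-49622 + 462991)*((-475 - 239*(-36) - 36*127/2) - 237037) = 413369*((-475 + 8604 - 2286) - 237037) = 413369*(5843 - 237037) = 413369*(-231194) = -95568432586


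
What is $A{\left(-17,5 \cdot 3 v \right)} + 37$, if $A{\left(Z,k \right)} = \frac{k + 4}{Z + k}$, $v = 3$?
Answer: $\frac{155}{4} \approx 38.75$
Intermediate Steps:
$A{\left(Z,k \right)} = \frac{4 + k}{Z + k}$
$A{\left(-17,5 \cdot 3 v \right)} + 37 = \frac{4 + 5 \cdot 3 \cdot 3}{-17 + 5 \cdot 3 \cdot 3} + 37 = \frac{4 + 15 \cdot 3}{-17 + 15 \cdot 3} + 37 = \frac{4 + 45}{-17 + 45} + 37 = \frac{1}{28} \cdot 49 + 37 = \frac{7}{4} + 37 = \frac{155}{4}$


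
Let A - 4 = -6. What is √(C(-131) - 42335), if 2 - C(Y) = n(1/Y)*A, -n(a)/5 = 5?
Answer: I*√42383 ≈ 205.87*I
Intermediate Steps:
A = -2 (A = 4 - 6 = -2)
n(a) = -25 (n(a) = -5*5 = -25)
C(Y) = -48 (C(Y) = 2 - (-25)*(-2) = 2 - 1*50 = 2 - 50 = -48)
√(C(-131) - 42335) = √(-48 - 42335) = √(-42383) = I*√42383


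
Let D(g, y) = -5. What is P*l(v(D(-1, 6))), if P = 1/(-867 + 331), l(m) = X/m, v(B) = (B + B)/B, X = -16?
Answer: 1/67 ≈ 0.014925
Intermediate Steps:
v(B) = 2 (v(B) = (2*B)/B = 2)
l(m) = -16/m
P = -1/536 (P = 1/(-536) = -1/536 ≈ -0.0018657)
P*l(v(D(-1, 6))) = -(-2)/(67*2) = -1/536*(-8) = 1/67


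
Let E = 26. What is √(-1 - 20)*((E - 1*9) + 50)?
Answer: 67*I*√21 ≈ 307.03*I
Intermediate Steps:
√(-1 - 20)*((E - 1*9) + 50) = √(-1 - 20)*((26 - 1*9) + 50) = √(-21)*((26 - 9) + 50) = (I*√21)*(17 + 50) = (I*√21)*67 = 67*I*√21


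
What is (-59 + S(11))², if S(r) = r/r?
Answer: 3364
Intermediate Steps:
S(r) = 1
(-59 + S(11))² = (-59 + 1)² = (-58)² = 3364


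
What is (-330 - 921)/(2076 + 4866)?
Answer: -417/2314 ≈ -0.18021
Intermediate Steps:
(-330 - 921)/(2076 + 4866) = -1251/6942 = -1251*1/6942 = -417/2314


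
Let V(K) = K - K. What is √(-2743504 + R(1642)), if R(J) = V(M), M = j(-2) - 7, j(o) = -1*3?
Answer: 4*I*√171469 ≈ 1656.4*I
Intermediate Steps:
j(o) = -3
M = -10 (M = -3 - 7 = -10)
V(K) = 0
R(J) = 0
√(-2743504 + R(1642)) = √(-2743504 + 0) = √(-2743504) = 4*I*√171469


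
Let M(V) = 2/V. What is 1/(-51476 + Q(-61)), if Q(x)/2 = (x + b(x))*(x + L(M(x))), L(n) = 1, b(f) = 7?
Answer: -1/44996 ≈ -2.2224e-5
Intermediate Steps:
Q(x) = 2*(1 + x)*(7 + x) (Q(x) = 2*((x + 7)*(x + 1)) = 2*((7 + x)*(1 + x)) = 2*((1 + x)*(7 + x)) = 2*(1 + x)*(7 + x))
1/(-51476 + Q(-61)) = 1/(-51476 + (14 + 2*(-61)**2 + 16*(-61))) = 1/(-51476 + (14 + 2*3721 - 976)) = 1/(-51476 + (14 + 7442 - 976)) = 1/(-51476 + 6480) = 1/(-44996) = -1/44996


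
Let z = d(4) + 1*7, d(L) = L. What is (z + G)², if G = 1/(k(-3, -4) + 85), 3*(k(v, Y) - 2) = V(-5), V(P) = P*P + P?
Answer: 9572836/78961 ≈ 121.23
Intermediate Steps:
V(P) = P + P² (V(P) = P² + P = P + P²)
k(v, Y) = 26/3 (k(v, Y) = 2 + (-5*(1 - 5))/3 = 2 + (-5*(-4))/3 = 2 + (⅓)*20 = 2 + 20/3 = 26/3)
z = 11 (z = 4 + 1*7 = 4 + 7 = 11)
G = 3/281 (G = 1/(26/3 + 85) = 1/(281/3) = 3/281 ≈ 0.010676)
(z + G)² = (11 + 3/281)² = (3094/281)² = 9572836/78961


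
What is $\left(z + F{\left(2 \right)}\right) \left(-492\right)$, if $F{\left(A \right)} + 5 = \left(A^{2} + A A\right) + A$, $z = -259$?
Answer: $124968$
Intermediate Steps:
$F{\left(A \right)} = -5 + A + 2 A^{2}$ ($F{\left(A \right)} = -5 + \left(\left(A^{2} + A A\right) + A\right) = -5 + \left(\left(A^{2} + A^{2}\right) + A\right) = -5 + \left(2 A^{2} + A\right) = -5 + \left(A + 2 A^{2}\right) = -5 + A + 2 A^{2}$)
$\left(z + F{\left(2 \right)}\right) \left(-492\right) = \left(-259 + \left(-5 + 2 + 2 \cdot 2^{2}\right)\right) \left(-492\right) = \left(-259 + \left(-5 + 2 + 2 \cdot 4\right)\right) \left(-492\right) = \left(-259 + \left(-5 + 2 + 8\right)\right) \left(-492\right) = \left(-259 + 5\right) \left(-492\right) = \left(-254\right) \left(-492\right) = 124968$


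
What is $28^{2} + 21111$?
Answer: $21895$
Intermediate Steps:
$28^{2} + 21111 = 784 + 21111 = 21895$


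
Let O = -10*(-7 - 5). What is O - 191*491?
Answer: -93661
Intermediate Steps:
O = 120 (O = -10*(-12) = 120)
O - 191*491 = 120 - 191*491 = 120 - 93781 = -93661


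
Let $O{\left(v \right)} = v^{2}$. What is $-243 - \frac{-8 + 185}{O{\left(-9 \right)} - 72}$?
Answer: $- \frac{788}{3} \approx -262.67$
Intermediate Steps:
$-243 - \frac{-8 + 185}{O{\left(-9 \right)} - 72} = -243 - \frac{-8 + 185}{\left(-9\right)^{2} - 72} = -243 - \frac{177}{81 - 72} = -243 - \frac{177}{9} = -243 - 177 \cdot \frac{1}{9} = -243 - \frac{59}{3} = - \frac{788}{3}$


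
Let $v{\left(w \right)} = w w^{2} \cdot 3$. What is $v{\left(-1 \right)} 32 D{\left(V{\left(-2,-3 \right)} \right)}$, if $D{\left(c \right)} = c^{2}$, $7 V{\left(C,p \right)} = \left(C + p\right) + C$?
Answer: $-96$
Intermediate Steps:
$V{\left(C,p \right)} = \frac{p}{7} + \frac{2 C}{7}$ ($V{\left(C,p \right)} = \frac{\left(C + p\right) + C}{7} = \frac{p + 2 C}{7} = \frac{p}{7} + \frac{2 C}{7}$)
$v{\left(w \right)} = 3 w^{3}$ ($v{\left(w \right)} = w^{3} \cdot 3 = 3 w^{3}$)
$v{\left(-1 \right)} 32 D{\left(V{\left(-2,-3 \right)} \right)} = 3 \left(-1\right)^{3} \cdot 32 \left(\frac{1}{7} \left(-3\right) + \frac{2}{7} \left(-2\right)\right)^{2} = 3 \left(-1\right) 32 \left(- \frac{3}{7} - \frac{4}{7}\right)^{2} = \left(-3\right) 32 \left(-1\right)^{2} = \left(-96\right) 1 = -96$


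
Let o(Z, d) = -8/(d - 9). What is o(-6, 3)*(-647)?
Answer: -2588/3 ≈ -862.67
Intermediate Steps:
o(Z, d) = -8/(-9 + d)
o(-6, 3)*(-647) = -8/(-9 + 3)*(-647) = -8/(-6)*(-647) = -8*(-⅙)*(-647) = (4/3)*(-647) = -2588/3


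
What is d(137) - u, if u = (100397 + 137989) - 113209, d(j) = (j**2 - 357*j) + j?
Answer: -155180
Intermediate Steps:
d(j) = j**2 - 356*j
u = 125177 (u = 238386 - 113209 = 125177)
d(137) - u = 137*(-356 + 137) - 1*125177 = 137*(-219) - 125177 = -30003 - 125177 = -155180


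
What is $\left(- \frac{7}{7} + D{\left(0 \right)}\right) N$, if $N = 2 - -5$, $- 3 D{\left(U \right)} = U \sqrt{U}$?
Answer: $-7$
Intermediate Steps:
$D{\left(U \right)} = - \frac{U^{\frac{3}{2}}}{3}$ ($D{\left(U \right)} = - \frac{U \sqrt{U}}{3} = - \frac{U^{\frac{3}{2}}}{3}$)
$N = 7$ ($N = 2 + 5 = 7$)
$\left(- \frac{7}{7} + D{\left(0 \right)}\right) N = \left(- \frac{7}{7} - \frac{0^{\frac{3}{2}}}{3}\right) 7 = \left(\left(-7\right) \frac{1}{7} - 0\right) 7 = \left(-1 + 0\right) 7 = \left(-1\right) 7 = -7$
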